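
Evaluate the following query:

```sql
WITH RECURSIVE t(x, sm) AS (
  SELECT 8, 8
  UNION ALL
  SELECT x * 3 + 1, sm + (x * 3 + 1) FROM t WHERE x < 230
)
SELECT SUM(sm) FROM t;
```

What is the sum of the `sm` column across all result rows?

1514

Base: x=8, sm=8.
Iteration 1: 8 < 230 holds -> x = 8 * 3 + 1 = 25, sm = 8 + 25 = 33.
Iteration 2: 25 < 230 holds -> x = 25 * 3 + 1 = 76, sm = 33 + 76 = 109.
Iteration 3: 76 < 230 holds -> x = 76 * 3 + 1 = 229, sm = 109 + 229 = 338.
Iteration 4: 229 < 230 holds -> x = 229 * 3 + 1 = 688, sm = 338 + 688 = 1026.
Iteration 5: 688 < 230 fails; recursion stops.
SUM(sm) = 8 + 33 + 109 + 338 + 1026 = 1514.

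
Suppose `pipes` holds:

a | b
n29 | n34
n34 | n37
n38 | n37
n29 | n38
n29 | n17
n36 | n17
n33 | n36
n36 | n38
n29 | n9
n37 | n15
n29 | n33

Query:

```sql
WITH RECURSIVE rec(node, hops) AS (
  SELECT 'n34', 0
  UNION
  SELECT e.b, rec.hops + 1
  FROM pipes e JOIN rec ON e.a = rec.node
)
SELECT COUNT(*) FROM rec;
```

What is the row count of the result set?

3

Base: (n34, hops=0).
Iteration 1: edges from {n34} -> (n37, hops=1).
Iteration 2: edges from {n37} -> (n15, hops=2).
Iteration 3: no outgoing edges from {n15}; recursion stops.
Total rows emitted: 3.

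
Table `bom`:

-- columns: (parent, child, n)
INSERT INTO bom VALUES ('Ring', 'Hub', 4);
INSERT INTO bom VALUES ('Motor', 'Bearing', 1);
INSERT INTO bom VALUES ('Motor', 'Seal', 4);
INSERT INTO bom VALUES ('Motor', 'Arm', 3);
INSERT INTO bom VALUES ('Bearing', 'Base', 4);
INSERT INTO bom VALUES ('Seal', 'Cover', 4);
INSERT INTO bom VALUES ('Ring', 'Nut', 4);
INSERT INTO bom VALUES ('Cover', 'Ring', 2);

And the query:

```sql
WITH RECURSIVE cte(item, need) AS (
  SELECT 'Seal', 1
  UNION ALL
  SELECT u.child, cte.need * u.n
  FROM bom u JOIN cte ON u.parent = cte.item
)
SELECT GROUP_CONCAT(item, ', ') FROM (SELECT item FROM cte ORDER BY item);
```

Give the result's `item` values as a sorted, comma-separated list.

Base: (Seal, need=1).
Iteration 1: components of {Seal} -> Cover = 1*4 = 4.
Iteration 2: components of {Cover} -> Ring = 4*2 = 8.
Iteration 3: components of {Ring} -> Hub = 8*4 = 32, Nut = 8*4 = 32.
Iteration 4: no further components; recursion stops.

Cover, Hub, Nut, Ring, Seal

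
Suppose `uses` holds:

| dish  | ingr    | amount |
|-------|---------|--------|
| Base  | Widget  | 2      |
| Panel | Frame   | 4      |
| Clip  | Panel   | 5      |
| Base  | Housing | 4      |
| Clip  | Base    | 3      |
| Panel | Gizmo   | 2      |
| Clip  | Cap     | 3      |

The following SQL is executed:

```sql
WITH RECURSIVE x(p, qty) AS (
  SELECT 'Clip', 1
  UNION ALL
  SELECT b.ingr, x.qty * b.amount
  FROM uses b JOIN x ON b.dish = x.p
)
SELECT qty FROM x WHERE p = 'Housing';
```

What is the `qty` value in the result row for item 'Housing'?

Base: (Clip, qty=1).
Iteration 1: components of {Clip} -> Base = 1*3 = 3, Cap = 1*3 = 3, Panel = 1*5 = 5.
Iteration 2: components of {Base,Cap,Panel} -> Frame = 5*4 = 20, Gizmo = 5*2 = 10, Housing = 3*4 = 12, Widget = 3*2 = 6.
Iteration 3: no further components; recursion stops.

12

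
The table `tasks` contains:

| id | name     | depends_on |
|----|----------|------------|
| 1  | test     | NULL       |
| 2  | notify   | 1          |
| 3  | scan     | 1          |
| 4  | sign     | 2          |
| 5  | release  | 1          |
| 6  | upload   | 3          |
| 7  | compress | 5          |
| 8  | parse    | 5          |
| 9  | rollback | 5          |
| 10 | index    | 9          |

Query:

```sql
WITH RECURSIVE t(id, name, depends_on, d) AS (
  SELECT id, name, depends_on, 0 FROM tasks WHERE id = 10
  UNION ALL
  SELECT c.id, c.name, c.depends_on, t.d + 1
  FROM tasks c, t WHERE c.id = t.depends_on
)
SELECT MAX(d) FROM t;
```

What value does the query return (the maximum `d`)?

Base: id=10 (index), depends_on=9, d 0.
Iteration 1: join on id=9 -> rollback (id 9, depends_on=5, d 1).
Iteration 2: join on id=5 -> release (id 5, depends_on=1, d 2).
Iteration 3: join on id=1 -> test (id 1, depends_on=NULL, d 3).
Iteration 4: depends_on is NULL; no match; recursion stops.
d values: 0, 1, 2, 3; the maximum is 3.

3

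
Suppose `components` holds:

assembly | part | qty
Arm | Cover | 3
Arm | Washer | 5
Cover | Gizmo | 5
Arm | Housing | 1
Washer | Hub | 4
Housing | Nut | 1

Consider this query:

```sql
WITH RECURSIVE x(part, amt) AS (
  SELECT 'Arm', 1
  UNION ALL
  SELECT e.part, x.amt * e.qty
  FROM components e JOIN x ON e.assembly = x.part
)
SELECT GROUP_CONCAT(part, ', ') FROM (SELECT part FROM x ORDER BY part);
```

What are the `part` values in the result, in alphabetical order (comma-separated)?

Base: (Arm, amt=1).
Iteration 1: components of {Arm} -> Cover = 1*3 = 3, Housing = 1*1 = 1, Washer = 1*5 = 5.
Iteration 2: components of {Cover,Housing,Washer} -> Gizmo = 3*5 = 15, Hub = 5*4 = 20, Nut = 1*1 = 1.
Iteration 3: no further components; recursion stops.

Arm, Cover, Gizmo, Housing, Hub, Nut, Washer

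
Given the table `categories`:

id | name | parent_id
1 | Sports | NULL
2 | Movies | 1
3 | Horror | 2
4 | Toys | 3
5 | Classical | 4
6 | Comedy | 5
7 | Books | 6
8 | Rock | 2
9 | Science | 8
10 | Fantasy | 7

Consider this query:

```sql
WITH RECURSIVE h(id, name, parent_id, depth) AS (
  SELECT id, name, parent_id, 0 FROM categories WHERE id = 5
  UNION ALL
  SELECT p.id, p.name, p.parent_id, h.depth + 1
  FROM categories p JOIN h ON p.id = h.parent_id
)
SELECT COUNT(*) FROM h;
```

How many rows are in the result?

Base: id=5 (Classical), parent_id=4, depth 0.
Iteration 1: join on id=4 -> Toys (id 4, parent_id=3, depth 1).
Iteration 2: join on id=3 -> Horror (id 3, parent_id=2, depth 2).
Iteration 3: join on id=2 -> Movies (id 2, parent_id=1, depth 3).
Iteration 4: join on id=1 -> Sports (id 1, parent_id=NULL, depth 4).
Iteration 5: parent_id is NULL; no match; recursion stops.
Total rows emitted: 5.

5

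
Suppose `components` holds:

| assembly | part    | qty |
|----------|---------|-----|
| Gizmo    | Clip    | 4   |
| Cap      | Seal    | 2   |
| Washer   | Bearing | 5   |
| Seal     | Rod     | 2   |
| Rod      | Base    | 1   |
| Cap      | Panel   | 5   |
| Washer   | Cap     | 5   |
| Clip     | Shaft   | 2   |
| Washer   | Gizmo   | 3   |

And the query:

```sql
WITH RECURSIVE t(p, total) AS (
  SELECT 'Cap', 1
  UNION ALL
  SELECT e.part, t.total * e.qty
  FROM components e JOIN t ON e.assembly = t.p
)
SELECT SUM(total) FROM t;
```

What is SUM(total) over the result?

16

Base: (Cap, total=1).
Iteration 1: components of {Cap} -> Panel = 1*5 = 5, Seal = 1*2 = 2.
Iteration 2: components of {Panel,Seal} -> Rod = 2*2 = 4.
Iteration 3: components of {Rod} -> Base = 4*1 = 4.
Iteration 4: no further components; recursion stops.
SUM(total) = 1 + 5 + 2 + 4 + 4 = 16.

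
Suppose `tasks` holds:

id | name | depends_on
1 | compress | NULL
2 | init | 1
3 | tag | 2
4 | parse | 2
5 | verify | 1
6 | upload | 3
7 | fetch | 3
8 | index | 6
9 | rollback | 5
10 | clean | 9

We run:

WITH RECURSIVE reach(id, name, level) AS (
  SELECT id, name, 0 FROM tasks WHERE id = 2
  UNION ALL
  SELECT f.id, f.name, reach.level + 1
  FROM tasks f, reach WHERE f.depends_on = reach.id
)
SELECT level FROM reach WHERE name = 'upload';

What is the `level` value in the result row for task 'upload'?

2

Base: id=2 (init) at level 0.
Iteration 1: rows with depends_on in {2} -> tag (id 3, level 1), parse (id 4, level 1).
Iteration 2: rows with depends_on in {3,4} -> upload (id 6, level 2), fetch (id 7, level 2).
Iteration 3: rows with depends_on in {6,7} -> index (id 8, level 3).
Iteration 4: no rows with depends_on in {8}; recursion stops.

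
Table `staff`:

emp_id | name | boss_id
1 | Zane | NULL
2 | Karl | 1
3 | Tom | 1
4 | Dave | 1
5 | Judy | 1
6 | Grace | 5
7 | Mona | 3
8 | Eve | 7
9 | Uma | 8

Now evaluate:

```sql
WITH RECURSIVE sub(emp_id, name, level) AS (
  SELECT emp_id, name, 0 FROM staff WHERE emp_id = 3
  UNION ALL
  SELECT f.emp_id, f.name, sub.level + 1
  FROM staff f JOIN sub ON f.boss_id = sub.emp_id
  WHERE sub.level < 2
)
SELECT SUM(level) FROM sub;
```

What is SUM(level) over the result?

3

Base: emp_id=3 (Tom) at level 0.
Iteration 1: rows with boss_id in {3} -> Mona (id 7, level 1).
Iteration 2: rows with boss_id in {7} -> Eve (id 8, level 2).
Iteration 3: level < 2 fails for all current rows; recursion stops.
SUM(level) = 0 + 1 + 2 = 3.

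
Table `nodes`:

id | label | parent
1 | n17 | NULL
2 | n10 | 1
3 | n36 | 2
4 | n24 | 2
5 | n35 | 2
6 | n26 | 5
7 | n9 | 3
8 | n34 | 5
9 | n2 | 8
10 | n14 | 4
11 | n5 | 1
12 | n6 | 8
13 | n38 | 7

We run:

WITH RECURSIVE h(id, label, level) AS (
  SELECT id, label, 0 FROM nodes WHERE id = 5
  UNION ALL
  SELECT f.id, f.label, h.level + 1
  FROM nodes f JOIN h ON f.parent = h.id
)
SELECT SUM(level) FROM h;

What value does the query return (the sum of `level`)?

Base: id=5 (n35) at level 0.
Iteration 1: rows with parent in {5} -> n26 (id 6, level 1), n34 (id 8, level 1).
Iteration 2: rows with parent in {6,8} -> n2 (id 9, level 2), n6 (id 12, level 2).
Iteration 3: no rows with parent in {9,12}; recursion stops.
SUM(level) = 0 + 1 + 1 + 2 + 2 = 6.

6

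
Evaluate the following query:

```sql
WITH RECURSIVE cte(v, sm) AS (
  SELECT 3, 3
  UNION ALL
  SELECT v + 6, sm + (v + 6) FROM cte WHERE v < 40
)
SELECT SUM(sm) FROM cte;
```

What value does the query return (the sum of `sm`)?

Base: v=3, sm=3.
Iteration 1: 3 < 40 holds -> v = 3 + 6 = 9, sm = 3 + 9 = 12.
Iteration 2: 9 < 40 holds -> v = 9 + 6 = 15, sm = 12 + 15 = 27.
Iteration 3: 15 < 40 holds -> v = 15 + 6 = 21, sm = 27 + 21 = 48.
Iteration 4: 21 < 40 holds -> v = 21 + 6 = 27, sm = 48 + 27 = 75.
Iteration 5: 27 < 40 holds -> v = 27 + 6 = 33, sm = 75 + 33 = 108.
Iteration 6: 33 < 40 holds -> v = 33 + 6 = 39, sm = 108 + 39 = 147.
Iteration 7: 39 < 40 holds -> v = 39 + 6 = 45, sm = 147 + 45 = 192.
Iteration 8: 45 < 40 fails; recursion stops.
SUM(sm) = 3 + 12 + 27 + 48 + 75 + 108 + 147 + 192 = 612.

612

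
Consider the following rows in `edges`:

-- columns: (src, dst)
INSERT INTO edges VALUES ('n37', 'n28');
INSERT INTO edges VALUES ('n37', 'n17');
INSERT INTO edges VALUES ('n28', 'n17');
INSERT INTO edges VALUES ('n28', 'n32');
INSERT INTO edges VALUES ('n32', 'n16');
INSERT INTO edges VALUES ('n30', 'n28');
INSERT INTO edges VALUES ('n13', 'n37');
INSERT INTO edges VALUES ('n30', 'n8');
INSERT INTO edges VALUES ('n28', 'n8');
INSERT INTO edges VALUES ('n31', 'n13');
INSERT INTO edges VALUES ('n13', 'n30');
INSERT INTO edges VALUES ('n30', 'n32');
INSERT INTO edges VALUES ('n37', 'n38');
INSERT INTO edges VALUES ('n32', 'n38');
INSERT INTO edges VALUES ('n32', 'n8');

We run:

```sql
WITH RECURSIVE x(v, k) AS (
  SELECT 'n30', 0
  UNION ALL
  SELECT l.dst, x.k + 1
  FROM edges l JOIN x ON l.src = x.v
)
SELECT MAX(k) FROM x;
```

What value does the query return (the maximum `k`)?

3

Base: (n30, k=0).
Iteration 1: edges from {n30} -> (n28, k=1), (n32, k=1), (n8, k=1).
Iteration 2: edges from {n28,n32,n8} -> (n16, k=2), (n17, k=2), (n32, k=2), (n38, k=2), (n8, k=2) x2. [UNION ALL keeps all 6 new rows, including repeats]
Iteration 3: edges from {n16,n17,n32,n38,n8} -> (n16, k=3), (n38, k=3), (n8, k=3).
Iteration 4: no outgoing edges from {n16,n38,n8}; recursion stops.
k values: 0, 1, 1, 1, 2, 2, 2, 2, 2, 2, 3, 3, 3; the maximum is 3.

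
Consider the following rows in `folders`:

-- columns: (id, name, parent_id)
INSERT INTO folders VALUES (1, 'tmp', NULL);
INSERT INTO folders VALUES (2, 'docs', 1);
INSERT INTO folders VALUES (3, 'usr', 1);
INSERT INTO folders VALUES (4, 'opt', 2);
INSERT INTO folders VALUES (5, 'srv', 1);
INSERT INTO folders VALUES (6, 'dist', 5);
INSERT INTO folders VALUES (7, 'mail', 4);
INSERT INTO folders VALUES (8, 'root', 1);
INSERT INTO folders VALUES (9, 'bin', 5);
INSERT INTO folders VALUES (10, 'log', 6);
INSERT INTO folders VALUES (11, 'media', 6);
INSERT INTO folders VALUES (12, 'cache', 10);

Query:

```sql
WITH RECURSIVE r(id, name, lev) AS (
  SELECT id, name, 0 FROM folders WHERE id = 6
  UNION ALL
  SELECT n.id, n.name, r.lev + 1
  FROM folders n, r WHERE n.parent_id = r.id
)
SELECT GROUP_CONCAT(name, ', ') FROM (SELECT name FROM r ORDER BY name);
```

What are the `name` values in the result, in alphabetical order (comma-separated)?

Base: id=6 (dist) at lev 0.
Iteration 1: rows with parent_id in {6} -> log (id 10, lev 1), media (id 11, lev 1).
Iteration 2: rows with parent_id in {10,11} -> cache (id 12, lev 2).
Iteration 3: no rows with parent_id in {12}; recursion stops.

cache, dist, log, media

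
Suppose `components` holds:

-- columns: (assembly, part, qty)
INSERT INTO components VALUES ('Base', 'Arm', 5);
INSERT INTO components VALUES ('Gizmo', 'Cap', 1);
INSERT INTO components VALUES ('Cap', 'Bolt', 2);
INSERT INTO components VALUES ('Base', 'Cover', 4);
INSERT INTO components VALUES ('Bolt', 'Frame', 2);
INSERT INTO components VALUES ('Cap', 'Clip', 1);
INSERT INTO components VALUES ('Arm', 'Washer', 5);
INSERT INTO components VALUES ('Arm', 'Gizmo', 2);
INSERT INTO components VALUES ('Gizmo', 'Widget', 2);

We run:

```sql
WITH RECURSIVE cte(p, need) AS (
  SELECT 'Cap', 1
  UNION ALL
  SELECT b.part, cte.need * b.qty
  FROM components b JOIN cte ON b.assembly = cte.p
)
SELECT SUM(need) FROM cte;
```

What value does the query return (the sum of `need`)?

8

Base: (Cap, need=1).
Iteration 1: components of {Cap} -> Bolt = 1*2 = 2, Clip = 1*1 = 1.
Iteration 2: components of {Bolt,Clip} -> Frame = 2*2 = 4.
Iteration 3: no further components; recursion stops.
SUM(need) = 1 + 2 + 1 + 4 = 8.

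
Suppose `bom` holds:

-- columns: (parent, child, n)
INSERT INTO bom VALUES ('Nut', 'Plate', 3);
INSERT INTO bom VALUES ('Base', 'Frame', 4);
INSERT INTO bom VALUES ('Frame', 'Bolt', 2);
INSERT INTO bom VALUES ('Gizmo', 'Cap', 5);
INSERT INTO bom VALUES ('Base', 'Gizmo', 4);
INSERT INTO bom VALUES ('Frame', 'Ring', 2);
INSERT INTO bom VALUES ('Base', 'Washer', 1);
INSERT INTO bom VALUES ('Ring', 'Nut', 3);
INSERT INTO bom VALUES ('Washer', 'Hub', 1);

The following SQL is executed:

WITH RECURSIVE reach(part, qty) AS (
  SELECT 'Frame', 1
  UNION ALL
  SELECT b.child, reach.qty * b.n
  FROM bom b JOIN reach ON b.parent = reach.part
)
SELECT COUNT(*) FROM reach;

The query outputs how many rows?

5

Base: (Frame, qty=1).
Iteration 1: components of {Frame} -> Bolt = 1*2 = 2, Ring = 1*2 = 2.
Iteration 2: components of {Bolt,Ring} -> Nut = 2*3 = 6.
Iteration 3: components of {Nut} -> Plate = 6*3 = 18.
Iteration 4: no further components; recursion stops.
Total rows emitted: 5.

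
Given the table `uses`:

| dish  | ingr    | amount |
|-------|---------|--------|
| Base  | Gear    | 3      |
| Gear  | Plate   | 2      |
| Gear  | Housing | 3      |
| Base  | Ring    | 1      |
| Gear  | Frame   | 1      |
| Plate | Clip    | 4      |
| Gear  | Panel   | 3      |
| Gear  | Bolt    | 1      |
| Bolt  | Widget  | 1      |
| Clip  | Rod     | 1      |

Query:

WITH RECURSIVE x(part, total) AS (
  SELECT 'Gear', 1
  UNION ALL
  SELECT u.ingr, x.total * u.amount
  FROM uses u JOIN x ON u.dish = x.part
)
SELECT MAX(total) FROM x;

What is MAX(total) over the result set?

8

Base: (Gear, total=1).
Iteration 1: components of {Gear} -> Bolt = 1*1 = 1, Frame = 1*1 = 1, Housing = 1*3 = 3, Panel = 1*3 = 3, Plate = 1*2 = 2.
Iteration 2: components of {Bolt,Frame,Housing,Panel,Plate} -> Clip = 2*4 = 8, Widget = 1*1 = 1.
Iteration 3: components of {Clip,Widget} -> Rod = 8*1 = 8.
Iteration 4: no further components; recursion stops.
total values: 1, 2, 3, 1, 3, 1, 8, 1, 8; the maximum is 8.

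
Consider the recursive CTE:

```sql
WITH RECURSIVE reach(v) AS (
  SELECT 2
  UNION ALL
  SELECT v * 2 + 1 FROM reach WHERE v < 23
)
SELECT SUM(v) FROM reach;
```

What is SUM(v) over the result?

41

Base: v=2.
Iteration 1: 2 < 23 holds -> v = 2 * 2 + 1 = 5.
Iteration 2: 5 < 23 holds -> v = 5 * 2 + 1 = 11.
Iteration 3: 11 < 23 holds -> v = 11 * 2 + 1 = 23.
Iteration 4: 23 < 23 fails; recursion stops.
SUM(v) = 2 + 5 + 11 + 23 = 41.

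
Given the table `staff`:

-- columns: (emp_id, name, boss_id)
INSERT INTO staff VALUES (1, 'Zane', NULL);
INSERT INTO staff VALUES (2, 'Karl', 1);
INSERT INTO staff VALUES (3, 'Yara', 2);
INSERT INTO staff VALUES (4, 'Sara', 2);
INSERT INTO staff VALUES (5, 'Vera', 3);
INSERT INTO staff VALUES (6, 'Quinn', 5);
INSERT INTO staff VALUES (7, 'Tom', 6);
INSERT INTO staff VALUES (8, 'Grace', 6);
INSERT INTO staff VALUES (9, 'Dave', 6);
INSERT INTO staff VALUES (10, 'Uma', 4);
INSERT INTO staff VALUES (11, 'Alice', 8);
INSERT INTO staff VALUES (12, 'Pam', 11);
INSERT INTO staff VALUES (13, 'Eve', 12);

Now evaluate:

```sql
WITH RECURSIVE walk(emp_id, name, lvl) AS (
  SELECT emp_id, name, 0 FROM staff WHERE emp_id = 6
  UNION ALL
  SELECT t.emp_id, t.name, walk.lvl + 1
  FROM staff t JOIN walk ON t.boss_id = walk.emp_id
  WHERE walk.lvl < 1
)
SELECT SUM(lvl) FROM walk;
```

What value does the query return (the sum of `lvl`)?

3

Base: emp_id=6 (Quinn) at lvl 0.
Iteration 1: rows with boss_id in {6} -> Tom (id 7, lvl 1), Grace (id 8, lvl 1), Dave (id 9, lvl 1).
Iteration 2: lvl < 1 fails for all current rows; recursion stops.
SUM(lvl) = 0 + 1 + 1 + 1 = 3.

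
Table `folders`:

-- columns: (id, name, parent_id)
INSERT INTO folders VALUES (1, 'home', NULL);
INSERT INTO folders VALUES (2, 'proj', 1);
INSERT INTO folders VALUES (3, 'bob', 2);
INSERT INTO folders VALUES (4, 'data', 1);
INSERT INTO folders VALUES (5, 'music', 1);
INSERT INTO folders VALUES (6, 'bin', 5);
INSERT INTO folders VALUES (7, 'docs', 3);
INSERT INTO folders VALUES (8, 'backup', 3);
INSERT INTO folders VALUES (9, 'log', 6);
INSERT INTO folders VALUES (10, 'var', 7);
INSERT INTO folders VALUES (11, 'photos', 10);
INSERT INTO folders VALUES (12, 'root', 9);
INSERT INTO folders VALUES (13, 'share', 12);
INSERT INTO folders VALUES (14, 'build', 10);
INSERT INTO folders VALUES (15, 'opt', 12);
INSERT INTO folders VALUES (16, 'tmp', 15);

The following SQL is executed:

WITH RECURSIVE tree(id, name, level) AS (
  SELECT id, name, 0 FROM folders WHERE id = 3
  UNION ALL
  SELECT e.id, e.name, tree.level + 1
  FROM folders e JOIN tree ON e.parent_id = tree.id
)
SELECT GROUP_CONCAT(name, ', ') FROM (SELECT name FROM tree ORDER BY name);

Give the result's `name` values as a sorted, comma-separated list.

Base: id=3 (bob) at level 0.
Iteration 1: rows with parent_id in {3} -> docs (id 7, level 1), backup (id 8, level 1).
Iteration 2: rows with parent_id in {7,8} -> var (id 10, level 2).
Iteration 3: rows with parent_id in {10} -> photos (id 11, level 3), build (id 14, level 3).
Iteration 4: no rows with parent_id in {11,14}; recursion stops.

backup, bob, build, docs, photos, var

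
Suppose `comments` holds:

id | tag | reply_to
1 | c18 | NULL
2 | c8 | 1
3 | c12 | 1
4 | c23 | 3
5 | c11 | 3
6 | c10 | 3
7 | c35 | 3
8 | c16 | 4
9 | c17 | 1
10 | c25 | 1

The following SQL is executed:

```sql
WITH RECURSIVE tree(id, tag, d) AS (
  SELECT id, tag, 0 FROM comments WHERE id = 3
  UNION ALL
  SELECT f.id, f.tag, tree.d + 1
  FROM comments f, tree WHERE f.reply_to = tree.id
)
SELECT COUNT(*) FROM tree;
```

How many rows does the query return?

6

Base: id=3 (c12) at d 0.
Iteration 1: rows with reply_to in {3} -> c23 (id 4, d 1), c11 (id 5, d 1), c10 (id 6, d 1), c35 (id 7, d 1).
Iteration 2: rows with reply_to in {4,5,6,7} -> c16 (id 8, d 2).
Iteration 3: no rows with reply_to in {8}; recursion stops.
Total rows emitted: 6.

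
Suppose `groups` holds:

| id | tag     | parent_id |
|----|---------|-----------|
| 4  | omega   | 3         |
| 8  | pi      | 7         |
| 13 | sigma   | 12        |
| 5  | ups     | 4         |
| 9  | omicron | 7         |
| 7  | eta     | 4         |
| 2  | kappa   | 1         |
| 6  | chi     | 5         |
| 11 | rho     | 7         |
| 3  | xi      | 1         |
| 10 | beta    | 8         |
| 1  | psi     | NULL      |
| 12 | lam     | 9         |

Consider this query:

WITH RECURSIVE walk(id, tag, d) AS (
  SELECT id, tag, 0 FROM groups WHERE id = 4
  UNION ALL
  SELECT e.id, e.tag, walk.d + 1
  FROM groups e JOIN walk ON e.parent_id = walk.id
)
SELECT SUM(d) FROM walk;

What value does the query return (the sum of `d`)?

20

Base: id=4 (omega) at d 0.
Iteration 1: rows with parent_id in {4} -> ups (id 5, d 1), eta (id 7, d 1).
Iteration 2: rows with parent_id in {5,7} -> chi (id 6, d 2), pi (id 8, d 2), omicron (id 9, d 2), rho (id 11, d 2).
Iteration 3: rows with parent_id in {6,8,9,11} -> beta (id 10, d 3), lam (id 12, d 3).
Iteration 4: rows with parent_id in {10,12} -> sigma (id 13, d 4).
Iteration 5: no rows with parent_id in {13}; recursion stops.
SUM(d) = 0 + 1 + 1 + 2 + 2 + 2 + 2 + 3 + 3 + 4 = 20.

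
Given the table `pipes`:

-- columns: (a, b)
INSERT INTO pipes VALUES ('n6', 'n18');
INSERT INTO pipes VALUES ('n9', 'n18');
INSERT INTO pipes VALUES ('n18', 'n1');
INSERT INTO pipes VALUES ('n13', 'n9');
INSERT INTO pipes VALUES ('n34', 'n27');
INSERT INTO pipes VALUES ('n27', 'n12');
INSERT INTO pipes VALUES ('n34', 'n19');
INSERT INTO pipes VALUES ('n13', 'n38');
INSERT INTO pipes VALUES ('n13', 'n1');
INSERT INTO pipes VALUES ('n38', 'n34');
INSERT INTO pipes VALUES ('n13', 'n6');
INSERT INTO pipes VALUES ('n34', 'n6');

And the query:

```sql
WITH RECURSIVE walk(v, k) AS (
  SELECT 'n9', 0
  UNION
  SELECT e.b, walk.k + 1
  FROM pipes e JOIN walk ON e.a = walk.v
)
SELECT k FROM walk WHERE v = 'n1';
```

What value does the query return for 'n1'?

Base: (n9, k=0).
Iteration 1: edges from {n9} -> (n18, k=1).
Iteration 2: edges from {n18} -> (n1, k=2).
Iteration 3: no outgoing edges from {n1}; recursion stops.

2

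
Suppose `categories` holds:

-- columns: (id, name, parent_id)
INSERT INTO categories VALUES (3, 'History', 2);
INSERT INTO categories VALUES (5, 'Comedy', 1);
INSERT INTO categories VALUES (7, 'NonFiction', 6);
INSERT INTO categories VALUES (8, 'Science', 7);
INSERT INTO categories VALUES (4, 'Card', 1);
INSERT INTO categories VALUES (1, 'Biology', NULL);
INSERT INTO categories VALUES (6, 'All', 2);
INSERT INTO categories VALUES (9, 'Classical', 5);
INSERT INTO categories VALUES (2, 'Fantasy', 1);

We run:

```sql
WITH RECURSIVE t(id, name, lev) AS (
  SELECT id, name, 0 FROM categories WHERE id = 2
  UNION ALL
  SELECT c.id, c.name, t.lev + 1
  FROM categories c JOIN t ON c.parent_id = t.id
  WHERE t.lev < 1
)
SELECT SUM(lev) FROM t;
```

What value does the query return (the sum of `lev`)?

2

Base: id=2 (Fantasy) at lev 0.
Iteration 1: rows with parent_id in {2} -> History (id 3, lev 1), All (id 6, lev 1).
Iteration 2: lev < 1 fails for all current rows; recursion stops.
SUM(lev) = 0 + 1 + 1 = 2.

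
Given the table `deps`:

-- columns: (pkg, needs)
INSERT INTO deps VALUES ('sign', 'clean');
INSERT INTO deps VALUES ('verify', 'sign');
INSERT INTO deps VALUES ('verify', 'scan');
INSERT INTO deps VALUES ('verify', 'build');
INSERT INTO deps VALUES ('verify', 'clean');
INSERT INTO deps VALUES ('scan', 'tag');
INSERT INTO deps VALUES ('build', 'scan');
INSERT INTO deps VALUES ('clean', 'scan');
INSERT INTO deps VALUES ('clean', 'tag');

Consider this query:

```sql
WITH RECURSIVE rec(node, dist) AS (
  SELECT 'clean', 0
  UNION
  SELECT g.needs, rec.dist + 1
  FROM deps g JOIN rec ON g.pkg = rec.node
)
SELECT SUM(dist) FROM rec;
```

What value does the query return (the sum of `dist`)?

4

Base: (clean, dist=0).
Iteration 1: edges from {clean} -> (scan, dist=1), (tag, dist=1).
Iteration 2: edges from {scan,tag} -> (tag, dist=2).
Iteration 3: no outgoing edges from {tag}; recursion stops.
SUM(dist) = 0 + 1 + 1 + 2 = 4.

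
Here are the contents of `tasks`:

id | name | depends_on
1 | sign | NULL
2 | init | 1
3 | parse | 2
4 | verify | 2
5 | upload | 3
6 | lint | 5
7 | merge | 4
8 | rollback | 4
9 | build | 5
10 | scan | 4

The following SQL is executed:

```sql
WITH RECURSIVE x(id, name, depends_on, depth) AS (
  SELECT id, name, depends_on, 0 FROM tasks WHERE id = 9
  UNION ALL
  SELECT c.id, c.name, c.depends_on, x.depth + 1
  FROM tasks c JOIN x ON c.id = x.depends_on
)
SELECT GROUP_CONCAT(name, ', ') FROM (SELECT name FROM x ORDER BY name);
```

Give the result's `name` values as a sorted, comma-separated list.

build, init, parse, sign, upload

Base: id=9 (build), depends_on=5, depth 0.
Iteration 1: join on id=5 -> upload (id 5, depends_on=3, depth 1).
Iteration 2: join on id=3 -> parse (id 3, depends_on=2, depth 2).
Iteration 3: join on id=2 -> init (id 2, depends_on=1, depth 3).
Iteration 4: join on id=1 -> sign (id 1, depends_on=NULL, depth 4).
Iteration 5: depends_on is NULL; no match; recursion stops.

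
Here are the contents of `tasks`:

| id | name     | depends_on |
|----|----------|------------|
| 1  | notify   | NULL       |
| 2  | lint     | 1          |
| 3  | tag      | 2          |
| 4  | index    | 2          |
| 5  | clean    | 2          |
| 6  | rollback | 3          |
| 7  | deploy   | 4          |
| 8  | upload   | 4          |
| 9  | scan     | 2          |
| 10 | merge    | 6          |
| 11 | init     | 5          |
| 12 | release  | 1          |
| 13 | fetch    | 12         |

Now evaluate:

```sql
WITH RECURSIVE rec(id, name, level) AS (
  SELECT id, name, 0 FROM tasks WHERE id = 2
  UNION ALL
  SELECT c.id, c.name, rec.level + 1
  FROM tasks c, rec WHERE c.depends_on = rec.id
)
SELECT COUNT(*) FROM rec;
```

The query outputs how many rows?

Base: id=2 (lint) at level 0.
Iteration 1: rows with depends_on in {2} -> tag (id 3, level 1), index (id 4, level 1), clean (id 5, level 1), scan (id 9, level 1).
Iteration 2: rows with depends_on in {3,4,5,9} -> rollback (id 6, level 2), deploy (id 7, level 2), upload (id 8, level 2), init (id 11, level 2).
Iteration 3: rows with depends_on in {6,7,8,11} -> merge (id 10, level 3).
Iteration 4: no rows with depends_on in {10}; recursion stops.
Total rows emitted: 10.

10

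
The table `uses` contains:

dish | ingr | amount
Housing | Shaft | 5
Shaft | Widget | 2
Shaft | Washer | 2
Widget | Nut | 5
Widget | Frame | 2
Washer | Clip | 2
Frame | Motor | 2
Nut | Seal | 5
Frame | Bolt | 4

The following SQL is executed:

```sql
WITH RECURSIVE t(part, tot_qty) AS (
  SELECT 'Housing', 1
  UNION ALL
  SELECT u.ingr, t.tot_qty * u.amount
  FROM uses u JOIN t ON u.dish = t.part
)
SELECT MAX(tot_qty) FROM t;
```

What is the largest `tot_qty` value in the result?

250

Base: (Housing, tot_qty=1).
Iteration 1: components of {Housing} -> Shaft = 1*5 = 5.
Iteration 2: components of {Shaft} -> Washer = 5*2 = 10, Widget = 5*2 = 10.
Iteration 3: components of {Washer,Widget} -> Clip = 10*2 = 20, Frame = 10*2 = 20, Nut = 10*5 = 50.
Iteration 4: components of {Clip,Frame,Nut} -> Bolt = 20*4 = 80, Motor = 20*2 = 40, Seal = 50*5 = 250.
Iteration 5: no further components; recursion stops.
tot_qty values: 1, 5, 10, 10, 50, 20, 20, 250, 40, 80; the maximum is 250.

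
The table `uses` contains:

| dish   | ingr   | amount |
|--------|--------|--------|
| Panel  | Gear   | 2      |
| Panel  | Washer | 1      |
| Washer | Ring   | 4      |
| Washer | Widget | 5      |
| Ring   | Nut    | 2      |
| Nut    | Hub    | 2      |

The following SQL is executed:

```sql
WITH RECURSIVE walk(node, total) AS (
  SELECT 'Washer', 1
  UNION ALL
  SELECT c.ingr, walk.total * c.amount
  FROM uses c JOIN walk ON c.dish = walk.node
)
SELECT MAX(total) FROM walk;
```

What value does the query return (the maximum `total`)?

Base: (Washer, total=1).
Iteration 1: components of {Washer} -> Ring = 1*4 = 4, Widget = 1*5 = 5.
Iteration 2: components of {Ring,Widget} -> Nut = 4*2 = 8.
Iteration 3: components of {Nut} -> Hub = 8*2 = 16.
Iteration 4: no further components; recursion stops.
total values: 1, 4, 5, 8, 16; the maximum is 16.

16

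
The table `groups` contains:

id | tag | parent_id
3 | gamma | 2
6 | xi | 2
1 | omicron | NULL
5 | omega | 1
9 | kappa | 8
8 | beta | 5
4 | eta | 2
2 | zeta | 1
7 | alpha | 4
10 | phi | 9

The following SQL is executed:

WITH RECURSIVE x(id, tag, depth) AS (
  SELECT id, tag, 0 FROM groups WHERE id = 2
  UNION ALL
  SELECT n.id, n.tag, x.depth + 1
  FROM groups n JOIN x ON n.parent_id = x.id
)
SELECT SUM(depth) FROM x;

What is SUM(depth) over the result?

5

Base: id=2 (zeta) at depth 0.
Iteration 1: rows with parent_id in {2} -> gamma (id 3, depth 1), eta (id 4, depth 1), xi (id 6, depth 1).
Iteration 2: rows with parent_id in {3,4,6} -> alpha (id 7, depth 2).
Iteration 3: no rows with parent_id in {7}; recursion stops.
SUM(depth) = 0 + 1 + 1 + 1 + 2 = 5.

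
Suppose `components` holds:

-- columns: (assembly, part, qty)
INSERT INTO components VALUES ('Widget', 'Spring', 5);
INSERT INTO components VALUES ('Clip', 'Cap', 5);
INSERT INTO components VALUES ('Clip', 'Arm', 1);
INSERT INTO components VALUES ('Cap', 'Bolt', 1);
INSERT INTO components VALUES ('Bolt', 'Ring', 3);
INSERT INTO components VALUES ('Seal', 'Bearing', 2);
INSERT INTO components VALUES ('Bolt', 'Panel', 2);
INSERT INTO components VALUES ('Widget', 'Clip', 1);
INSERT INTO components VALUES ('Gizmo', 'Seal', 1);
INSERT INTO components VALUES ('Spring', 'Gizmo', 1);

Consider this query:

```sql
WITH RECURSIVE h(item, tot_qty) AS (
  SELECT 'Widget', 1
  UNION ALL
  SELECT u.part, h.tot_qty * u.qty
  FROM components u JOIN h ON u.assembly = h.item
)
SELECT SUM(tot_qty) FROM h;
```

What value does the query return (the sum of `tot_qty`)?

63

Base: (Widget, tot_qty=1).
Iteration 1: components of {Widget} -> Clip = 1*1 = 1, Spring = 1*5 = 5.
Iteration 2: components of {Clip,Spring} -> Arm = 1*1 = 1, Cap = 1*5 = 5, Gizmo = 5*1 = 5.
Iteration 3: components of {Arm,Cap,Gizmo} -> Bolt = 5*1 = 5, Seal = 5*1 = 5.
Iteration 4: components of {Bolt,Seal} -> Bearing = 5*2 = 10, Panel = 5*2 = 10, Ring = 5*3 = 15.
Iteration 5: no further components; recursion stops.
SUM(tot_qty) = 1 + 1 + 5 + 5 + 1 + 5 + 5 + 5 + 10 + 15 + 10 = 63.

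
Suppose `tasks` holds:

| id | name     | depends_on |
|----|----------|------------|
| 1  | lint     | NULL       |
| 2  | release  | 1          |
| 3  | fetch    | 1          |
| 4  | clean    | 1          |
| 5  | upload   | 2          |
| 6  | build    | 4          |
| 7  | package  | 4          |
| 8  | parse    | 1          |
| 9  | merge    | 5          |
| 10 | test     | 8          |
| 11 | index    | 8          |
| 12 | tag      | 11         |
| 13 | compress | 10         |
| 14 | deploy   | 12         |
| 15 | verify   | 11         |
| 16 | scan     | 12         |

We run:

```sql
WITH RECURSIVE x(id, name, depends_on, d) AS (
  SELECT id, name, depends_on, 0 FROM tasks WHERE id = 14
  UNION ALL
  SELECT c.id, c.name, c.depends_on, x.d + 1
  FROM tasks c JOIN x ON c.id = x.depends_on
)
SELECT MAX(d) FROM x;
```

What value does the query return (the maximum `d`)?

4

Base: id=14 (deploy), depends_on=12, d 0.
Iteration 1: join on id=12 -> tag (id 12, depends_on=11, d 1).
Iteration 2: join on id=11 -> index (id 11, depends_on=8, d 2).
Iteration 3: join on id=8 -> parse (id 8, depends_on=1, d 3).
Iteration 4: join on id=1 -> lint (id 1, depends_on=NULL, d 4).
Iteration 5: depends_on is NULL; no match; recursion stops.
d values: 0, 1, 2, 3, 4; the maximum is 4.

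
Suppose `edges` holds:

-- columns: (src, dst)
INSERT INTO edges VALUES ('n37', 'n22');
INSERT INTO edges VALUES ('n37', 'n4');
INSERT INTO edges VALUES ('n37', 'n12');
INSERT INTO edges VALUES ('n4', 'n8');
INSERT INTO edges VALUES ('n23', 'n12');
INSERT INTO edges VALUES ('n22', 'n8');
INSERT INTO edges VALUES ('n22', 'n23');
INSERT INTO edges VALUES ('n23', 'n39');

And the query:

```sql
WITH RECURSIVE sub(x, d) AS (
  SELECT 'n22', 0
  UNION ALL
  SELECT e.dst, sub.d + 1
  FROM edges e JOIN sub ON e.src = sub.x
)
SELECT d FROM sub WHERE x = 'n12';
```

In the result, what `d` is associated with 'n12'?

Base: (n22, d=0).
Iteration 1: edges from {n22} -> (n23, d=1), (n8, d=1).
Iteration 2: edges from {n23,n8} -> (n12, d=2), (n39, d=2).
Iteration 3: no outgoing edges from {n12,n39}; recursion stops.

2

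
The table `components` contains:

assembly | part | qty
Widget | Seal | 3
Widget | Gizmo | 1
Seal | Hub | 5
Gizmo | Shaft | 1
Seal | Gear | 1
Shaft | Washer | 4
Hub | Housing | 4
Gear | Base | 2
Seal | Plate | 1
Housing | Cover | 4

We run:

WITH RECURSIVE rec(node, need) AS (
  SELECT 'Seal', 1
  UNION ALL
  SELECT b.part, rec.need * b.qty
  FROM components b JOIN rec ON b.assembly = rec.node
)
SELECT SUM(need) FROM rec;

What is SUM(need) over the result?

Base: (Seal, need=1).
Iteration 1: components of {Seal} -> Gear = 1*1 = 1, Hub = 1*5 = 5, Plate = 1*1 = 1.
Iteration 2: components of {Gear,Hub,Plate} -> Base = 1*2 = 2, Housing = 5*4 = 20.
Iteration 3: components of {Base,Housing} -> Cover = 20*4 = 80.
Iteration 4: no further components; recursion stops.
SUM(need) = 1 + 5 + 1 + 1 + 20 + 2 + 80 = 110.

110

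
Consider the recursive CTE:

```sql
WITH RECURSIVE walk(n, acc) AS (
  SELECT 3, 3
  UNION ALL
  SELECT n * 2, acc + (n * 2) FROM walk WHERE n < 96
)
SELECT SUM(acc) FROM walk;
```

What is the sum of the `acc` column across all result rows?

Base: n=3, acc=3.
Iteration 1: 3 < 96 holds -> n = 3 * 2 = 6, acc = 3 + 6 = 9.
Iteration 2: 6 < 96 holds -> n = 6 * 2 = 12, acc = 9 + 12 = 21.
Iteration 3: 12 < 96 holds -> n = 12 * 2 = 24, acc = 21 + 24 = 45.
Iteration 4: 24 < 96 holds -> n = 24 * 2 = 48, acc = 45 + 48 = 93.
Iteration 5: 48 < 96 holds -> n = 48 * 2 = 96, acc = 93 + 96 = 189.
Iteration 6: 96 < 96 fails; recursion stops.
SUM(acc) = 3 + 9 + 21 + 45 + 93 + 189 = 360.

360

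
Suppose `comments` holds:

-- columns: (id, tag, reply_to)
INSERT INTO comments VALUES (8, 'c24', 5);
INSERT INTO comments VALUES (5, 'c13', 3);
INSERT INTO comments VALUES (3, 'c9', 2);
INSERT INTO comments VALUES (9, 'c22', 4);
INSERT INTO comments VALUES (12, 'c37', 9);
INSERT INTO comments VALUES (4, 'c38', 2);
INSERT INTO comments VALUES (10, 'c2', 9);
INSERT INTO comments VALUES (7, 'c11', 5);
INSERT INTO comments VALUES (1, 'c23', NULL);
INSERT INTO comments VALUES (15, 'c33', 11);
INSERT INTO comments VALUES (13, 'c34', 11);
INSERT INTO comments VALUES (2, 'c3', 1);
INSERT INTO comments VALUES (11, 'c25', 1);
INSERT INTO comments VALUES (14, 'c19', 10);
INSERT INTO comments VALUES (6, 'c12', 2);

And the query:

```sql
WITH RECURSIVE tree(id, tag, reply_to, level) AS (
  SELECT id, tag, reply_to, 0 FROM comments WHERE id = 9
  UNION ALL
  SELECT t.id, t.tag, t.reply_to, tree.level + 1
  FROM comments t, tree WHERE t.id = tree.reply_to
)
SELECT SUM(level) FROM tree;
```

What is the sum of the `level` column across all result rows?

6

Base: id=9 (c22), reply_to=4, level 0.
Iteration 1: join on id=4 -> c38 (id 4, reply_to=2, level 1).
Iteration 2: join on id=2 -> c3 (id 2, reply_to=1, level 2).
Iteration 3: join on id=1 -> c23 (id 1, reply_to=NULL, level 3).
Iteration 4: reply_to is NULL; no match; recursion stops.
SUM(level) = 0 + 1 + 2 + 3 = 6.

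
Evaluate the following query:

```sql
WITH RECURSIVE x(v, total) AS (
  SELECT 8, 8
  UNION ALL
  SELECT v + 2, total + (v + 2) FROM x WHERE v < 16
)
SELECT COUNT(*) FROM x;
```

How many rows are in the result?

5

Base: v=8, total=8.
Iteration 1: 8 < 16 holds -> v = 8 + 2 = 10, total = 8 + 10 = 18.
Iteration 2: 10 < 16 holds -> v = 10 + 2 = 12, total = 18 + 12 = 30.
Iteration 3: 12 < 16 holds -> v = 12 + 2 = 14, total = 30 + 14 = 44.
Iteration 4: 14 < 16 holds -> v = 14 + 2 = 16, total = 44 + 16 = 60.
Iteration 5: 16 < 16 fails; recursion stops.
Total rows emitted: 5.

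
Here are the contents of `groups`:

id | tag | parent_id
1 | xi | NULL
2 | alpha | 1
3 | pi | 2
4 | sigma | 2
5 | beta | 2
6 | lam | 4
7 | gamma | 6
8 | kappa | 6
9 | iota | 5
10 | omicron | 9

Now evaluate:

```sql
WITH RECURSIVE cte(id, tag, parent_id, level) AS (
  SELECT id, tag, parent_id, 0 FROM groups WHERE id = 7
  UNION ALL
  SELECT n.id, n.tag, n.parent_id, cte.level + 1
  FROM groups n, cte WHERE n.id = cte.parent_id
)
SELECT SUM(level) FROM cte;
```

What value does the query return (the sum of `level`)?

Base: id=7 (gamma), parent_id=6, level 0.
Iteration 1: join on id=6 -> lam (id 6, parent_id=4, level 1).
Iteration 2: join on id=4 -> sigma (id 4, parent_id=2, level 2).
Iteration 3: join on id=2 -> alpha (id 2, parent_id=1, level 3).
Iteration 4: join on id=1 -> xi (id 1, parent_id=NULL, level 4).
Iteration 5: parent_id is NULL; no match; recursion stops.
SUM(level) = 0 + 1 + 2 + 3 + 4 = 10.

10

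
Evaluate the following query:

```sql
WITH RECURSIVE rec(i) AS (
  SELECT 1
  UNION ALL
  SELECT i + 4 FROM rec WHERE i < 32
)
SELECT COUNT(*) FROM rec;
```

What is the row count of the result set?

9

Base: i=1.
Iteration 1: 1 < 32 holds -> i = 1 + 4 = 5.
Iteration 2: 5 < 32 holds -> i = 5 + 4 = 9.
Iteration 3: 9 < 32 holds -> i = 9 + 4 = 13.
Iteration 4: 13 < 32 holds -> i = 13 + 4 = 17.
Iteration 5: 17 < 32 holds -> i = 17 + 4 = 21.
Iteration 6: 21 < 32 holds -> i = 21 + 4 = 25.
Iteration 7: 25 < 32 holds -> i = 25 + 4 = 29.
Iteration 8: 29 < 32 holds -> i = 29 + 4 = 33.
Iteration 9: 33 < 32 fails; recursion stops.
Total rows emitted: 9.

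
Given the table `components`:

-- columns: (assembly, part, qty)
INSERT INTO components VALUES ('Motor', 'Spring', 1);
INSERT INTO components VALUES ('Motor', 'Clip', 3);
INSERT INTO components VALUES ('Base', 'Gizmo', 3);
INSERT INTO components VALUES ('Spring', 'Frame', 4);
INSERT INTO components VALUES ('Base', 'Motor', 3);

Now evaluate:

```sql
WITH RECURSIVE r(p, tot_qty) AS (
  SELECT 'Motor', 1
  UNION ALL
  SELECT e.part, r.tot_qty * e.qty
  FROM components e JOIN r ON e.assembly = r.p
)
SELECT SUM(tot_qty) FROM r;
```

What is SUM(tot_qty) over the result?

Base: (Motor, tot_qty=1).
Iteration 1: components of {Motor} -> Clip = 1*3 = 3, Spring = 1*1 = 1.
Iteration 2: components of {Clip,Spring} -> Frame = 1*4 = 4.
Iteration 3: no further components; recursion stops.
SUM(tot_qty) = 1 + 1 + 3 + 4 = 9.

9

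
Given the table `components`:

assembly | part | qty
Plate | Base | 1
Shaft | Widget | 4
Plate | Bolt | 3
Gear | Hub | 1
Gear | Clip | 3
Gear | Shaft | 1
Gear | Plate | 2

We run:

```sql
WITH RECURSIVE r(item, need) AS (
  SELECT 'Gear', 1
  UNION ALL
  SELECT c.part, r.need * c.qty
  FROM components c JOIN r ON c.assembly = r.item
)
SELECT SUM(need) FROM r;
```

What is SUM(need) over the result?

20

Base: (Gear, need=1).
Iteration 1: components of {Gear} -> Clip = 1*3 = 3, Hub = 1*1 = 1, Plate = 1*2 = 2, Shaft = 1*1 = 1.
Iteration 2: components of {Clip,Hub,Plate,Shaft} -> Base = 2*1 = 2, Bolt = 2*3 = 6, Widget = 1*4 = 4.
Iteration 3: no further components; recursion stops.
SUM(need) = 1 + 1 + 2 + 3 + 1 + 4 + 6 + 2 = 20.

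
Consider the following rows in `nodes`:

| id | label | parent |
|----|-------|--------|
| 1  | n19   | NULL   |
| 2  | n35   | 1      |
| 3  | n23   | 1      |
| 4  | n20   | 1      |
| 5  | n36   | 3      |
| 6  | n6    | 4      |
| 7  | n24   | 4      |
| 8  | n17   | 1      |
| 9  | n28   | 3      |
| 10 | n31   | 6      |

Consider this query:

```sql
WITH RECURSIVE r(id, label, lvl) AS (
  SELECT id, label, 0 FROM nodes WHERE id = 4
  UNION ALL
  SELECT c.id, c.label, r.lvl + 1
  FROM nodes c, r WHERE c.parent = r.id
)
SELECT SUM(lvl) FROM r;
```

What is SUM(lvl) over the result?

Base: id=4 (n20) at lvl 0.
Iteration 1: rows with parent in {4} -> n6 (id 6, lvl 1), n24 (id 7, lvl 1).
Iteration 2: rows with parent in {6,7} -> n31 (id 10, lvl 2).
Iteration 3: no rows with parent in {10}; recursion stops.
SUM(lvl) = 0 + 1 + 1 + 2 = 4.

4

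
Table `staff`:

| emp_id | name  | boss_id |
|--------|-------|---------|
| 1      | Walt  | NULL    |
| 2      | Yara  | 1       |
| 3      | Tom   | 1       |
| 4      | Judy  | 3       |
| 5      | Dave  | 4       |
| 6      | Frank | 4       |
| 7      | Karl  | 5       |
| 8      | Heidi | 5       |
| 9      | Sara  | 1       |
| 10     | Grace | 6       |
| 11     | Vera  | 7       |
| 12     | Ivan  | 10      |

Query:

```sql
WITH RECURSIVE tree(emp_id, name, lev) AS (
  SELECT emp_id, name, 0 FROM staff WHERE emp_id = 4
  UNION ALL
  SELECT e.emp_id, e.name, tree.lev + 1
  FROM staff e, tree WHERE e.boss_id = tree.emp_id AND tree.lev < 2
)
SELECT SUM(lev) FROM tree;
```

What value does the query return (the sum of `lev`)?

8

Base: emp_id=4 (Judy) at lev 0.
Iteration 1: rows with boss_id in {4} -> Dave (id 5, lev 1), Frank (id 6, lev 1).
Iteration 2: rows with boss_id in {5,6} -> Karl (id 7, lev 2), Heidi (id 8, lev 2), Grace (id 10, lev 2).
Iteration 3: lev < 2 fails for all current rows; recursion stops.
SUM(lev) = 0 + 1 + 1 + 2 + 2 + 2 = 8.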